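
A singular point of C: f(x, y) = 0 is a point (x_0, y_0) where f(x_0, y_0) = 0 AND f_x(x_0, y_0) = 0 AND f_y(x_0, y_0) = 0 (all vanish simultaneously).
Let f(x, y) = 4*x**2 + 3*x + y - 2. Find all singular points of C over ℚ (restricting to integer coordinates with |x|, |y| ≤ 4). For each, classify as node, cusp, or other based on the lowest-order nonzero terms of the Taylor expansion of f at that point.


No singular points in the scanned grid; C is smooth there.

Compute partial derivatives:
  f_x = 8*x + 3.
  f_y = 1.
f_y = 1 is a nonzero constant, so f_y never vanishes: no point (x, y) can satisfy f = f_x = f_y = 0. In particular no (x, y) ∈ {−4, ..., 4}² is singular; the curve is smooth.


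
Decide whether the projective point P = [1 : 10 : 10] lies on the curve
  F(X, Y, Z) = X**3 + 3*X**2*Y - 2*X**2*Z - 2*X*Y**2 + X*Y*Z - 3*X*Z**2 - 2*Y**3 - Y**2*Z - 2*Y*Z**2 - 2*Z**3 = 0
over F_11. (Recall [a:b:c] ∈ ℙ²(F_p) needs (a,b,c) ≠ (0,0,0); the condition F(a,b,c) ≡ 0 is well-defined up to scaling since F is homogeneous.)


F(1,10,10) ≡ 3 (mod 11); P is NOT on the curve.

Evaluate F(1, 10, 10) term-by-term (mod 11).
  X**3 ↦ 1·1·1·1 = 1
  3*X**2*Y ↦ 3·1·10·1 = 30
  -2*X**2*Z ↦ -2·1·1·10 = -20
  -2*X*Y**2 ↦ -2·1·100·1 = -200
  X*Y*Z ↦ 1·1·10·10 = 100
  -3*X*Z**2 ↦ -3·1·1·100 = -300
  -2*Y**3 ↦ -2·1·1000·1 = -2000
  -Y**2*Z ↦ -1·1·100·10 = -1000
  -2*Y*Z**2 ↦ -2·1·10·100 = -2000
  -2*Z**3 ↦ -2·1·1·1000 = -2000
Sum: F(1, 10, 10) = (1) + (30) + (-20) + (-200) + (100) + (-300) + (-2000) + (-1000) + (-2000) + (-2000) = -7389.
Reducing mod 11: -7389 ≡ 3 (mod 11).
Since F(a, b, c) ≡ 3 ≠ 0 (mod 11), P does NOT lie on the curve.


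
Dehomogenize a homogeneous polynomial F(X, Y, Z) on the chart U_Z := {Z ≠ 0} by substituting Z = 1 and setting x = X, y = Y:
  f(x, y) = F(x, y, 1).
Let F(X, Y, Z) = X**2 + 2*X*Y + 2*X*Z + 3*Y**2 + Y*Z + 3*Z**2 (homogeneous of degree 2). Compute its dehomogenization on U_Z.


f(x, y) = x**2 + 2*x*y + 2*x + 3*y**2 + y + 3

On U_Z we set Z = 1. Each monomial c·X^i·Y^j·Z^k in F becomes c·x^i·y^j·1^k = c·x^i·y^j.
Substituting Z = 1: F(X, Y, 1) = x**2 + 2*x*y + 2*x + 3*y**2 + y + 3.
Note: deg(f) ≤ deg(F) = 2; strict inequality happens when F is divisible by Z (lost terms).


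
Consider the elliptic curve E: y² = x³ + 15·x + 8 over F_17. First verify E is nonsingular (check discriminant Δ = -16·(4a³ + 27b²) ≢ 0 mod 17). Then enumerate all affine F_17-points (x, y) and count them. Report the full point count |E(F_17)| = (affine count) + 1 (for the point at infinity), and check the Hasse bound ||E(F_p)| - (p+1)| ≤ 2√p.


Affine points = {(0, 5), (0, 12), (4, 8), (4, 9), (5, 2), (5, 15), (6, 5), (6, 12), (10, 6), (10, 11), (11, 5), (11, 12), (14, 2), (14, 15), (15, 2), (15, 15), (16, 3), (16, 14)}; affine count = 18; |E(F_17)| = 19.

Discriminant check: Δ ∝ 4a³ + 27b² = 4·15³ + 27·8² = 4·3375 + 27·64 ≡ 13 (mod 17). Nonzero ⇒ E is nonsingular.
For each x ∈ F_17, compute rhs = x³ + 15·x + 8 mod 17, then count y ∈ F_17 with y² ≡ rhs.
  x = 0: rhs = 8, matching y values: 5, 12 (2 points).
  x = 1: rhs = 7, matching y values: none (0 points).
  x = 2: rhs = 12, matching y values: none (0 points).
  x = 3: rhs = 12, matching y values: none (0 points).
  x = 4: rhs = 13, matching y values: 8, 9 (2 points).
  x = 5: rhs = 4, matching y values: 2, 15 (2 points).
  x = 6: rhs = 8, matching y values: 5, 12 (2 points).
  x = 7: rhs = 14, matching y values: none (0 points).
  x = 8: rhs = 11, matching y values: none (0 points).
  x = 9: rhs = 5, matching y values: none (0 points).
  x = 10: rhs = 2, matching y values: 6, 11 (2 points).
  x = 11: rhs = 8, matching y values: 5, 12 (2 points).
  x = 12: rhs = 12, matching y values: none (0 points).
  x = 13: rhs = 3, matching y values: none (0 points).
  x = 14: rhs = 4, matching y values: 2, 15 (2 points).
  x = 15: rhs = 4, matching y values: 2, 15 (2 points).
  x = 16: rhs = 9, matching y values: 3, 14 (2 points).
Total affine count: 18.
Full point count |E(F_17)| = 18 + 1 = 19.
Hasse bound: |19 − (17+1)| = |1| = 1 ≤ 2√17 ≈ 8.2462 ✓.


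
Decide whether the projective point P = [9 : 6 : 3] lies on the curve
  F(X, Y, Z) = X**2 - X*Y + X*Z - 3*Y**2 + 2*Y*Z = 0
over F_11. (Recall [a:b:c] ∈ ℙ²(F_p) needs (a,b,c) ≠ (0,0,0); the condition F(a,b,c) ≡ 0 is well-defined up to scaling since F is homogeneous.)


F(9,6,3) ≡ 4 (mod 11); P is NOT on the curve.

Evaluate F(9, 6, 3) term-by-term (mod 11).
  X**2 ↦ 1·81·1·1 = 81
  -X*Y ↦ -1·9·6·1 = -54
  X*Z ↦ 1·9·1·3 = 27
  -3*Y**2 ↦ -3·1·36·1 = -108
  2*Y*Z ↦ 2·1·6·3 = 36
Sum: F(9, 6, 3) = (81) + (-54) + (27) + (-108) + (36) = -18.
Reducing mod 11: -18 ≡ 4 (mod 11).
Since F(a, b, c) ≡ 4 ≠ 0 (mod 11), P does NOT lie on the curve.


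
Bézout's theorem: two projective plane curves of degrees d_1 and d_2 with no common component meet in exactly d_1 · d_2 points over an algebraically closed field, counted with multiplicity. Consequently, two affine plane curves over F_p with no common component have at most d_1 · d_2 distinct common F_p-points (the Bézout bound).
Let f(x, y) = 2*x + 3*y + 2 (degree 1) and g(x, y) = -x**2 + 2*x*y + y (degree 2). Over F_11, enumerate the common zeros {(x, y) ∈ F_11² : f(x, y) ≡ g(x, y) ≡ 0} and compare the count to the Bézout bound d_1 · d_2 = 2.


Common zeros: ∅; count = 0; Bézout bound = 2.

deg(f) = 1, deg(g) = 2, so Bézout bound = 2.
Scan x ∈ F_11. For each x, list the y ∈ F_11 with f(x, y) ≡ 0 and those with g(x, y) ≡ 0 (mod 11); the common zeros in that column are the intersection.
  x = 0: f ≡ 0 at y ∈ {3}; g ≡ 0 at y ∈ {0}; common: ∅.
  x = 1: f ≡ 0 at y ∈ {6}; g ≡ 0 at y ∈ {4}; common: ∅.
  x = 2: f ≡ 0 at y ∈ {9}; g ≡ 0 at y ∈ {3}; common: ∅.
  x = 3: f ≡ 0 at y ∈ {1}; g ≡ 0 at y ∈ {6}; common: ∅.
  x = 4: f ≡ 0 at y ∈ {4}; g ≡ 0 at y ∈ {3}; common: ∅.
  x = 5: f ≡ 0 at y ∈ {7}; g ≡ 0 at y ∈ ∅; common: ∅.
  x = 6: f ≡ 0 at y ∈ {10}; g ≡ 0 at y ∈ {7}; common: ∅.
  x = 7: f ≡ 0 at y ∈ {2}; g ≡ 0 at y ∈ {4}; common: ∅.
  x = 8: f ≡ 0 at y ∈ {5}; g ≡ 0 at y ∈ {7}; common: ∅.
  x = 9: f ≡ 0 at y ∈ {8}; g ≡ 0 at y ∈ {6}; common: ∅.
  x = 10: f ≡ 0 at y ∈ {0}; g ≡ 0 at y ∈ {10}; common: ∅.
Collecting: common zeros = ∅, so the count is 0.
Comparison with the Bézout bound: 0 ≤ 2 = deg(f)·deg(g), as expected for curves with no common component (the affine F_11-count falls short of the bound because intersections may lie at infinity, over extension fields, or carry multiplicity).


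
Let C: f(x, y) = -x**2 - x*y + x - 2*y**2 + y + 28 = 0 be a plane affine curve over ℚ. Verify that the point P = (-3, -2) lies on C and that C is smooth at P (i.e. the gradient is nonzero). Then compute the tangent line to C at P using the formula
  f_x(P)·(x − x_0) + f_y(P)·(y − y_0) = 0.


Tangent line at P: 9*x + 12*y + 51 = 0.

Step 1: f(-3, -2) = 0, so P lies on C.
Step 2: partial derivatives
  f_x(x, y) = -2*x - y + 1, f_y(x, y) = -x - 4*y + 1.
  f_x(P) = 9, f_y(P) = 12 (gradient nonzero, so P is smooth).
Step 3: tangent line at P: 9·(x − -3) + 12·(y − -2) = 0.
Expanding: 9*x + 12*y + 51 = 0.


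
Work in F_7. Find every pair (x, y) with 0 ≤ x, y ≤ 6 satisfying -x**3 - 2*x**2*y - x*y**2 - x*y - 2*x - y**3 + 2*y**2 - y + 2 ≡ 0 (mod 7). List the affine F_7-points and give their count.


Affine F_7-points: {(0, 2), (2, 3), (3, 3), (4, 0), (5, 0), (5, 4)}; count = 6.

For each of the 49 pairs (x, y) ∈ F_7², evaluate f(x, y) mod 7. Record the zeros.
  x = 0: [0↦2, 1↦2, 2↦0, 3↦4, 4↦1, 5↦6, 6↦6]  zeros at y ∈ {2}
  x = 1: [0↦6, 1↦2, 2↦1, 3↦4, 4↦5, 5↦5, 6↦5]  zeros at y ∈ ∅
  x = 2: [0↦4, 1↦6, 2↦2, 3↦0, 4↦1, 5↦6, 6↦2]  zeros at y ∈ {3}
  x = 3: [0↦4, 1↦1, 2↦4, 3↦0, 4↦4, 5↦3, 6↦5]  zeros at y ∈ {3}
  x = 4: [0↦0, 1↦2, 2↦1, 3↦5, 4↦1, 5↦4, 6↦1]  zeros at y ∈ {0}
  x = 5: [0↦0, 1↦3, 2↦1, 3↦2, 4↦0, 5↦3, 6↦5]  zeros at y ∈ {0, 4}
  x = 6: [0↦5, 1↦5, 2↦5, 3↦6, 4↦2, 5↦1, 6↦4]  zeros at y ∈ ∅
Collecting zeros: affine points = {(0, 2), (2, 3), (3, 3), (4, 0), (5, 0), (5, 4)}.
Total count |C(F_7)_aff| = 6.


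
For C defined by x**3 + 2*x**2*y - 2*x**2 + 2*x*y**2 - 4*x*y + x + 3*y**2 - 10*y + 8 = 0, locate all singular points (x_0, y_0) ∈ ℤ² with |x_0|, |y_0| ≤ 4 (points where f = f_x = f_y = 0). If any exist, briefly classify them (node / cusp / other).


Singular points: {(-1, 2)}; classification: node.

Compute partial derivatives:
  f_x = 3*x**2 + 4*x*y - 4*x + 2*y**2 - 4*y + 1.
  f_y = 2*x**2 + 4*x*y - 4*x + 6*y - 10.
Scan x_0 ∈ {−4, ..., 4}. For each x_0, f_y(x_0, y) is a polynomial in y; find its integer roots y ∈ {−4, ..., 4}, then test f_x and f at those candidates.
  x = -4: f_y(-4, y) = 38 - 10*y; no integer root y with |y| ≤ 4.
  x = -3: f_y(-3, y) = 20 - 6*y; no integer root y with |y| ≤ 4.
  x = -2: f_y(-2, y) = 6 - 2*y; vanishes at y ∈ {3}. (-2, 3): f_x = 3 ≠ 0.
  x = -1: f_y(-1, y) = 2*y - 4; vanishes at y ∈ {2}. (-1, 2): f_x = 0, f = 0 — SINGULAR.
  x = 0: f_y(0, y) = 6*y - 10; no integer root y with |y| ≤ 4.
  x = 1: f_y(1, y) = 10*y - 12; no integer root y with |y| ≤ 4.
  x = 2: f_y(2, y) = 14*y - 10; no integer root y with |y| ≤ 4.
  x = 3: f_y(3, y) = 18*y - 4; no integer root y with |y| ≤ 4.
  x = 4: f_y(4, y) = 22*y + 6; no integer root y with |y| ≤ 4.
Only singular point on the grid: (-1, 2).
Classify: substitute x = -1 + u, y = 2 + v and expand: f = u**3 + 2*u**2*v - u**2 + 2*u*v**2 + v**2.
No constant or linear terms (consistent with a singular point). Quadratic part: -u**2 + v**2. Cubic part: u**3 + 2*u**2*v + 2*u*v**2.
The quadratic part v**2 - u**2 = (v − u)(v + u) splits into two distinct linear factors, so there are two distinct tangent lines y − 2 = ±(x − -1) — this is a node (ordinary double point).
Classification: node.


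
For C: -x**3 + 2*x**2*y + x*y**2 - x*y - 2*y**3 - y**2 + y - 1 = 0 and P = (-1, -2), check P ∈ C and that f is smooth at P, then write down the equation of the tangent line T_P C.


Tangent line at P: 11*x - 12*y - 13 = 0.

Step 1: f(-1, -2) = 0, so P lies on C.
Step 2: partial derivatives
  f_x(x, y) = -3*x**2 + 4*x*y + y**2 - y, f_y(x, y) = 2*x**2 + 2*x*y - x - 6*y**2 - 2*y + 1.
  f_x(P) = 11, f_y(P) = -12 (gradient nonzero, so P is smooth).
Step 3: tangent line at P: 11·(x − -1) + -12·(y − -2) = 0.
Expanding: 11*x - 12*y - 13 = 0.


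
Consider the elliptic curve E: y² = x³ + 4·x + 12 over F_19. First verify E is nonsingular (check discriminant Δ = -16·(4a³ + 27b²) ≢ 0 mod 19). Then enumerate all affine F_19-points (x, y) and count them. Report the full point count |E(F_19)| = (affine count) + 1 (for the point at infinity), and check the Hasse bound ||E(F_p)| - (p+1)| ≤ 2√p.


Affine points = {(1, 6), (1, 13), (2, 3), (2, 16), (4, 4), (4, 15), (5, 9), (5, 10), (6, 9), (6, 10), (8, 9), (8, 10), (9, 6), (9, 13), (10, 8), (10, 11), (11, 0), (13, 0), (14, 0), (16, 7), (16, 12), (18, 8), (18, 11)}; affine count = 23; |E(F_19)| = 24.

Discriminant check: Δ ∝ 4a³ + 27b² = 4·4³ + 27·12² = 4·64 + 27·144 ≡ 2 (mod 19). Nonzero ⇒ E is nonsingular.
For each x ∈ F_19, compute rhs = x³ + 4·x + 12 mod 19, then count y ∈ F_19 with y² ≡ rhs.
  x = 0: rhs = 12, matching y values: none (0 points).
  x = 1: rhs = 17, matching y values: 6, 13 (2 points).
  x = 2: rhs = 9, matching y values: 3, 16 (2 points).
  x = 3: rhs = 13, matching y values: none (0 points).
  x = 4: rhs = 16, matching y values: 4, 15 (2 points).
  x = 5: rhs = 5, matching y values: 9, 10 (2 points).
  x = 6: rhs = 5, matching y values: 9, 10 (2 points).
  x = 7: rhs = 3, matching y values: none (0 points).
  x = 8: rhs = 5, matching y values: 9, 10 (2 points).
  x = 9: rhs = 17, matching y values: 6, 13 (2 points).
  x = 10: rhs = 7, matching y values: 8, 11 (2 points).
  x = 11: rhs = 0, matching y values: 0 (1 points).
  x = 12: rhs = 2, matching y values: none (0 points).
  x = 13: rhs = 0, matching y values: 0 (1 points).
  x = 14: rhs = 0, matching y values: 0 (1 points).
  x = 15: rhs = 8, matching y values: none (0 points).
  x = 16: rhs = 11, matching y values: 7, 12 (2 points).
  x = 17: rhs = 15, matching y values: none (0 points).
  x = 18: rhs = 7, matching y values: 8, 11 (2 points).
Total affine count: 23.
Full point count |E(F_19)| = 23 + 1 = 24.
Hasse bound: |24 − (19+1)| = |4| = 4 ≤ 2√19 ≈ 8.7178 ✓.


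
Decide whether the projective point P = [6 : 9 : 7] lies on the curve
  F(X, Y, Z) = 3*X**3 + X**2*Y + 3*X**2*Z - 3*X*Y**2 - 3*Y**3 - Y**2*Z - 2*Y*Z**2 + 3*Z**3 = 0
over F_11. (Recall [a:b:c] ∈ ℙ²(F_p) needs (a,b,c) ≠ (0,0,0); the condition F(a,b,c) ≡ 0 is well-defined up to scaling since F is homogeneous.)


F(6,9,7) ≡ 6 (mod 11); P is NOT on the curve.

Evaluate F(6, 9, 7) term-by-term (mod 11).
  3*X**3 ↦ 3·216·1·1 = 648
  X**2*Y ↦ 1·36·9·1 = 324
  3*X**2*Z ↦ 3·36·1·7 = 756
  -3*X*Y**2 ↦ -3·6·81·1 = -1458
  -3*Y**3 ↦ -3·1·729·1 = -2187
  -Y**2*Z ↦ -1·1·81·7 = -567
  -2*Y*Z**2 ↦ -2·1·9·49 = -882
  3*Z**3 ↦ 3·1·1·343 = 1029
Sum: F(6, 9, 7) = (648) + (324) + (756) + (-1458) + (-2187) + (-567) + (-882) + (1029) = -2337.
Reducing mod 11: -2337 ≡ 6 (mod 11).
Since F(a, b, c) ≡ 6 ≠ 0 (mod 11), P does NOT lie on the curve.


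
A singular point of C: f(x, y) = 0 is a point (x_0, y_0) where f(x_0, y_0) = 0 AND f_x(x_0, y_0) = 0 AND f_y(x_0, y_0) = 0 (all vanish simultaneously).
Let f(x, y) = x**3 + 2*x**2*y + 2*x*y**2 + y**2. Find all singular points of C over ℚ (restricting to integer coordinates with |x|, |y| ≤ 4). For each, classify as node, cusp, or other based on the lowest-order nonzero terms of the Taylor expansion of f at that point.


Singular points: {(0, 0)}; classification: cusp.

Compute partial derivatives:
  f_x = 3*x**2 + 4*x*y + 2*y**2.
  f_y = 2*x**2 + 4*x*y + 2*y.
Scan x_0 ∈ {−4, ..., 4}. For each x_0, f_y(x_0, y) is a polynomial in y; find its integer roots y ∈ {−4, ..., 4}, then test f_x and f at those candidates.
  x = -4: f_y(-4, y) = 32 - 14*y; no integer root y with |y| ≤ 4.
  x = -3: f_y(-3, y) = 18 - 10*y; no integer root y with |y| ≤ 4.
  x = -2: f_y(-2, y) = 8 - 6*y; no integer root y with |y| ≤ 4.
  x = -1: f_y(-1, y) = 2 - 2*y; vanishes at y ∈ {1}. (-1, 1): f_x = 1 ≠ 0.
  x = 0: f_y(0, y) = 2*y; vanishes at y ∈ {0}. (0, 0): f_x = 0, f = 0 — SINGULAR.
  x = 1: f_y(1, y) = 6*y + 2; no integer root y with |y| ≤ 4.
  x = 2: f_y(2, y) = 10*y + 8; no integer root y with |y| ≤ 4.
  x = 3: f_y(3, y) = 14*y + 18; no integer root y with |y| ≤ 4.
  x = 4: f_y(4, y) = 18*y + 32; no integer root y with |y| ≤ 4.
Only singular point on the grid: (0, 0).
Classify: substitute x = 0 + u, y = 0 + v and expand: f = u**3 + 2*u**2*v + 2*u*v**2 + v**2.
No constant or linear terms (consistent with a singular point). Quadratic part: v**2. Cubic part: u**3 + 2*u**2*v + 2*u*v**2.
The quadratic part v**2 is a perfect square, so there is a single (double) tangent line v = 0, i.e. y = 0. Restricting the cubic part to that line (v = 0) leaves u**3 ≠ 0, so f is not divisible by v and the branch is v² ≈ -u**3 to lowest order — this is a cusp.
Classification: cusp.


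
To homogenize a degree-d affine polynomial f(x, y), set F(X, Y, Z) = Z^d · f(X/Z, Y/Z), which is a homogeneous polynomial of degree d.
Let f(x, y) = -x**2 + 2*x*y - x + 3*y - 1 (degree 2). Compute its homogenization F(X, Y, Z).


F(X, Y, Z) = -X**2 + 2*X*Y - X*Z + 3*Y*Z - Z**2

deg(f) = 2.
Substitute x = X/Z, y = Y/Z into f, then multiply by Z^2.
  monomial -1·x^2·y^0 ↦ -1·X^2·Y^0·Z^0.
  monomial 2·x^1·y^1 ↦ 2·X^1·Y^1·Z^0.
  monomial -1·x^1·y^0 ↦ -1·X^1·Y^0·Z^1.
  monomial 3·x^0·y^1 ↦ 3·X^0·Y^1·Z^1.
  monomial -1·x^0·y^0 ↦ -1·X^0·Y^0·Z^2.
Collecting: F(X, Y, Z) = -X**2 + 2*X*Y - X*Z + 3*Y*Z - Z**2.


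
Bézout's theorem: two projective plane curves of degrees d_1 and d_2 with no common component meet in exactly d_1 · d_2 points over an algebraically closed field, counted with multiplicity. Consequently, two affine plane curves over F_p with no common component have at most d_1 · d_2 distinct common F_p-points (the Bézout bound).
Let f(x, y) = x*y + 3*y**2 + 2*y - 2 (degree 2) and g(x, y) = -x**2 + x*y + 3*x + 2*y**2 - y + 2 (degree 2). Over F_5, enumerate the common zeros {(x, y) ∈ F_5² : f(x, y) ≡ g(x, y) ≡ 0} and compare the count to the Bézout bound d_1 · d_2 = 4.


Common zeros: ∅; count = 0; Bézout bound = 4.

deg(f) = 2, deg(g) = 2, so Bézout bound = 4.
Scan x ∈ F_5. For each x, list the y ∈ F_5 with f(x, y) ≡ 0 and those with g(x, y) ≡ 0 (mod 5); the common zeros in that column are the intersection.
  x = 0: f ≡ 0 at y ∈ ∅; g ≡ 0 at y ∈ {4}; common: ∅.
  x = 1: f ≡ 0 at y ∈ ∅; g ≡ 0 at y ∈ ∅; common: ∅.
  x = 2: f ≡ 0 at y ∈ {1}; g ≡ 0 at y ∈ {3, 4}; common: ∅.
  x = 3: f ≡ 0 at y ∈ {2, 3}; g ≡ 0 at y ∈ ∅; common: ∅.
  x = 4: f ≡ 0 at y ∈ {4}; g ≡ 0 at y ∈ {3}; common: ∅.
Collecting: common zeros = ∅, so the count is 0.
Comparison with the Bézout bound: 0 ≤ 4 = deg(f)·deg(g), as expected for curves with no common component (the affine F_5-count falls short of the bound because intersections may lie at infinity, over extension fields, or carry multiplicity).


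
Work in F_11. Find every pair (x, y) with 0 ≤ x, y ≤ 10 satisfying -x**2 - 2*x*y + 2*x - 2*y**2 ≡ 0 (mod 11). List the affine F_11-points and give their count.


Affine F_11-points: {(0, 0), (1, 2), (1, 8), (2, 0), (2, 9), (3, 1), (3, 7), (4, 9), (7, 7), (7, 8), (8, 1), (8, 2)}; count = 12.

For each of the 121 pairs (x, y) ∈ F_11², evaluate f(x, y) mod 11. Record the zeros.
  x = 0: [0↦0, 1↦9, 2↦3, 3↦4, 4↦1, 5↦5, 6↦5, 7↦1, 8↦4, 9↦3, 10↦9]  zeros at y ∈ {0}
  x = 1: [0↦1, 1↦8, 2↦0, 3↦10, 4↦5, 5↦7, 6↦5, 7↦10, 8↦0, 9↦8, 10↦1]  zeros at y ∈ {2, 8}
  x = 2: [0↦0, 1↦5, 2↦6, 3↦3, 4↦7, 5↦7, 6↦3, 7↦6, 8↦5, 9↦0, 10↦2]  zeros at y ∈ {0, 9}
  x = 3: [0↦8, 1↦0, 2↦10, 3↦5, 4↦7, 5↦5, 6↦10, 7↦0, 8↦8, 9↦1, 10↦1]  zeros at y ∈ {1, 7}
  x = 4: [0↦3, 1↦4, 2↦1, 3↦5, 4↦5, 5↦1, 6↦4, 7↦3, 8↦9, 9↦0, 10↦9]  zeros at y ∈ {9}
  x = 5: [0↦7, 1↦6, 2↦1, 3↦3, 4↦1, 5↦6, 6↦7, 7↦4, 8↦8, 9↦8, 10↦4]  zeros at y ∈ ∅
  x = 6: [0↦9, 1↦6, 2↦10, 3↦10, 4↦6, 5↦9, 6↦8, 7↦3, 8↦5, 9↦3, 10↦8]  zeros at y ∈ ∅
  x = 7: [0↦9, 1↦4, 2↦6, 3↦4, 4↦9, 5↦10, 6↦7, 7↦0, 8↦0, 9↦7, 10↦10]  zeros at y ∈ {7, 8}
  x = 8: [0↦7, 1↦0, 2↦0, 3↦7, 4↦10, 5↦9, 6↦4, 7↦6, 8↦4, 9↦9, 10↦10]  zeros at y ∈ {1, 2}
  x = 9: [0↦3, 1↦5, 2↦3, 3↦8, 4↦9, 5↦6, 6↦10, 7↦10, 8↦6, 9↦9, 10↦8]  zeros at y ∈ ∅
  x = 10: [0↦8, 1↦8, 2↦4, 3↦7, 4↦6, 5↦1, 6↦3, 7↦1, 8↦6, 9↦7, 10↦4]  zeros at y ∈ ∅
Collecting zeros: affine points = {(0, 0), (1, 2), (1, 8), (2, 0), (2, 9), (3, 1), (3, 7), (4, 9), (7, 7), (7, 8), (8, 1), (8, 2)}.
Total count |C(F_11)_aff| = 12.


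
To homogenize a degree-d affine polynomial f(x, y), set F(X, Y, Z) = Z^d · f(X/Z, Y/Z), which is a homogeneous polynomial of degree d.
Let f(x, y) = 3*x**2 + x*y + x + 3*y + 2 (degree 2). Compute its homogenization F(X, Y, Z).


F(X, Y, Z) = 3*X**2 + X*Y + X*Z + 3*Y*Z + 2*Z**2

deg(f) = 2.
Substitute x = X/Z, y = Y/Z into f, then multiply by Z^2.
  monomial 3·x^2·y^0 ↦ 3·X^2·Y^0·Z^0.
  monomial 1·x^1·y^1 ↦ 1·X^1·Y^1·Z^0.
  monomial 1·x^1·y^0 ↦ 1·X^1·Y^0·Z^1.
  monomial 3·x^0·y^1 ↦ 3·X^0·Y^1·Z^1.
  monomial 2·x^0·y^0 ↦ 2·X^0·Y^0·Z^2.
Collecting: F(X, Y, Z) = 3*X**2 + X*Y + X*Z + 3*Y*Z + 2*Z**2.


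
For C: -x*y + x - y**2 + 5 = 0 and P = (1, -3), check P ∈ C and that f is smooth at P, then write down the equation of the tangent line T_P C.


Tangent line at P: 4*x + 5*y + 11 = 0.

Step 1: f(1, -3) = 0, so P lies on C.
Step 2: partial derivatives
  f_x(x, y) = 1 - y, f_y(x, y) = -x - 2*y.
  f_x(P) = 4, f_y(P) = 5 (gradient nonzero, so P is smooth).
Step 3: tangent line at P: 4·(x − 1) + 5·(y − -3) = 0.
Expanding: 4*x + 5*y + 11 = 0.


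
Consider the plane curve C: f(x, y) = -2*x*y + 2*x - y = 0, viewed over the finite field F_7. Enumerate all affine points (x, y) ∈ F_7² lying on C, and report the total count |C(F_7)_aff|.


Affine F_7-points: {(0, 0), (1, 3), (2, 5), (4, 4), (5, 6), (6, 2)}; count = 6.

For each of the 49 pairs (x, y) ∈ F_7², evaluate f(x, y) mod 7. Record the zeros.
  x = 0: [0↦0, 1↦6, 2↦5, 3↦4, 4↦3, 5↦2, 6↦1]  zeros at y ∈ {0}
  x = 1: [0↦2, 1↦6, 2↦3, 3↦0, 4↦4, 5↦1, 6↦5]  zeros at y ∈ {3}
  x = 2: [0↦4, 1↦6, 2↦1, 3↦3, 4↦5, 5↦0, 6↦2]  zeros at y ∈ {5}
  x = 3: [0↦6, 1↦6, 2↦6, 3↦6, 4↦6, 5↦6, 6↦6]  zeros at y ∈ ∅
  x = 4: [0↦1, 1↦6, 2↦4, 3↦2, 4↦0, 5↦5, 6↦3]  zeros at y ∈ {4}
  x = 5: [0↦3, 1↦6, 2↦2, 3↦5, 4↦1, 5↦4, 6↦0]  zeros at y ∈ {6}
  x = 6: [0↦5, 1↦6, 2↦0, 3↦1, 4↦2, 5↦3, 6↦4]  zeros at y ∈ {2}
Collecting zeros: affine points = {(0, 0), (1, 3), (2, 5), (4, 4), (5, 6), (6, 2)}.
Total count |C(F_7)_aff| = 6.


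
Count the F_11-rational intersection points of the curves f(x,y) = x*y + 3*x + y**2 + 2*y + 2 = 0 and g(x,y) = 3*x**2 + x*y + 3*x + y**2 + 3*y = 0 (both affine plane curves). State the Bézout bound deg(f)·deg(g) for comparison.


Common zeros: ∅; count = 0; Bézout bound = 4.

deg(f) = 2, deg(g) = 2, so Bézout bound = 4.
Scan x ∈ F_11. For each x, list the y ∈ F_11 with f(x, y) ≡ 0 and those with g(x, y) ≡ 0 (mod 11); the common zeros in that column are the intersection.
  x = 0: f ≡ 0 at y ∈ ∅; g ≡ 0 at y ∈ {0, 8}; common: ∅.
  x = 1: f ≡ 0 at y ∈ {4}; g ≡ 0 at y ∈ {1, 6}; common: ∅.
  x = 2: f ≡ 0 at y ∈ ∅; g ≡ 0 at y ∈ ∅; common: ∅.
  x = 3: f ≡ 0 at y ∈ {0, 6}; g ≡ 0 at y ∈ ∅; common: ∅.
  x = 4: f ≡ 0 at y ∈ ∅; g ≡ 0 at y ∈ ∅; common: ∅.
  x = 5: f ≡ 0 at y ∈ {5, 10}; g ≡ 0 at y ∈ {1, 2}; common: ∅.
  x = 6: f ≡ 0 at y ∈ ∅; g ≡ 0 at y ∈ ∅; common: ∅.
  x = 7: f ≡ 0 at y ∈ {1}; g ≡ 0 at y ∈ {6}; common: ∅.
  x = 8: f ≡ 0 at y ∈ ∅; g ≡ 0 at y ∈ {2, 9}; common: ∅.
  x = 9: f ≡ 0 at y ∈ {2, 9}; g ≡ 0 at y ∈ ∅; common: ∅.
  x = 10: f ≡ 0 at y ∈ {3, 7}; g ≡ 0 at y ∈ {0, 9}; common: ∅.
Collecting: common zeros = ∅, so the count is 0.
Comparison with the Bézout bound: 0 ≤ 4 = deg(f)·deg(g), as expected for curves with no common component (the affine F_11-count falls short of the bound because intersections may lie at infinity, over extension fields, or carry multiplicity).


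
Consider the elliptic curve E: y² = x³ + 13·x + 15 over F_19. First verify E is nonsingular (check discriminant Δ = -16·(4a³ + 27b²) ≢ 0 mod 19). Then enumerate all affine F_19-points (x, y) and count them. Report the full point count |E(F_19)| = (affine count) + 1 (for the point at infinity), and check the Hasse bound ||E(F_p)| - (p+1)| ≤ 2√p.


Affine points = {(2, 7), (2, 12), (3, 9), (3, 10), (4, 6), (4, 13), (6, 9), (6, 10), (8, 2), (8, 17), (9, 5), (9, 14), (10, 9), (10, 10), (11, 8), (11, 11), (13, 5), (13, 14), (16, 5), (16, 14), (17, 0), (18, 1), (18, 18)}; affine count = 23; |E(F_19)| = 24.

Discriminant check: Δ ∝ 4a³ + 27b² = 4·13³ + 27·15² = 4·2197 + 27·225 ≡ 5 (mod 19). Nonzero ⇒ E is nonsingular.
For each x ∈ F_19, compute rhs = x³ + 13·x + 15 mod 19, then count y ∈ F_19 with y² ≡ rhs.
  x = 0: rhs = 15, matching y values: none (0 points).
  x = 1: rhs = 10, matching y values: none (0 points).
  x = 2: rhs = 11, matching y values: 7, 12 (2 points).
  x = 3: rhs = 5, matching y values: 9, 10 (2 points).
  x = 4: rhs = 17, matching y values: 6, 13 (2 points).
  x = 5: rhs = 15, matching y values: none (0 points).
  x = 6: rhs = 5, matching y values: 9, 10 (2 points).
  x = 7: rhs = 12, matching y values: none (0 points).
  x = 8: rhs = 4, matching y values: 2, 17 (2 points).
  x = 9: rhs = 6, matching y values: 5, 14 (2 points).
  x = 10: rhs = 5, matching y values: 9, 10 (2 points).
  x = 11: rhs = 7, matching y values: 8, 11 (2 points).
  x = 12: rhs = 18, matching y values: none (0 points).
  x = 13: rhs = 6, matching y values: 5, 14 (2 points).
  x = 14: rhs = 15, matching y values: none (0 points).
  x = 15: rhs = 13, matching y values: none (0 points).
  x = 16: rhs = 6, matching y values: 5, 14 (2 points).
  x = 17: rhs = 0, matching y values: 0 (1 points).
  x = 18: rhs = 1, matching y values: 1, 18 (2 points).
Total affine count: 23.
Full point count |E(F_19)| = 23 + 1 = 24.
Hasse bound: |24 − (19+1)| = |4| = 4 ≤ 2√19 ≈ 8.7178 ✓.


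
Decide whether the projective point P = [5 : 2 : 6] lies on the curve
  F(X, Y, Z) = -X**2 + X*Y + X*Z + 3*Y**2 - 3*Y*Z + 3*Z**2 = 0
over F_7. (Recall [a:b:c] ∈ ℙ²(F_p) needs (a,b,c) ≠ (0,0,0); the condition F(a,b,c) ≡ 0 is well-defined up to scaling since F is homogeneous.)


F(5,2,6) ≡ 1 (mod 7); P is NOT on the curve.

Evaluate F(5, 2, 6) term-by-term (mod 7).
  -X**2 ↦ -1·25·1·1 = -25
  X*Y ↦ 1·5·2·1 = 10
  X*Z ↦ 1·5·1·6 = 30
  3*Y**2 ↦ 3·1·4·1 = 12
  -3*Y*Z ↦ -3·1·2·6 = -36
  3*Z**2 ↦ 3·1·1·36 = 108
Sum: F(5, 2, 6) = (-25) + (10) + (30) + (12) + (-36) + (108) = 99.
Reducing mod 7: 99 ≡ 1 (mod 7).
Since F(a, b, c) ≡ 1 ≠ 0 (mod 7), P does NOT lie on the curve.


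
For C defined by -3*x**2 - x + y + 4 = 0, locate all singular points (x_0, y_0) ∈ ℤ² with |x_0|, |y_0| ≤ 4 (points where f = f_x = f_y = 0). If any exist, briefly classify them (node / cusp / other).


No singular points in the scanned grid; C is smooth there.

Compute partial derivatives:
  f_x = -6*x - 1.
  f_y = 1.
f_y = 1 is a nonzero constant, so f_y never vanishes: no point (x, y) can satisfy f = f_x = f_y = 0. In particular no (x, y) ∈ {−4, ..., 4}² is singular; the curve is smooth.


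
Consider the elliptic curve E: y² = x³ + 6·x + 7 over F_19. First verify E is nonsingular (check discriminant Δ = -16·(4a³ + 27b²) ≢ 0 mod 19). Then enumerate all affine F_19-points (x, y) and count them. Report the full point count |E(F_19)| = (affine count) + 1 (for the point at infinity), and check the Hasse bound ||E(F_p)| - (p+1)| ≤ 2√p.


Affine points = {(0, 8), (0, 11), (4, 0), (8, 4), (8, 15), (9, 7), (9, 12), (11, 6), (11, 13), (14, 2), (14, 17), (16, 0), (17, 5), (17, 14), (18, 0)}; affine count = 15; |E(F_19)| = 16.

Discriminant check: Δ ∝ 4a³ + 27b² = 4·6³ + 27·7² = 4·216 + 27·49 ≡ 2 (mod 19). Nonzero ⇒ E is nonsingular.
For each x ∈ F_19, compute rhs = x³ + 6·x + 7 mod 19, then count y ∈ F_19 with y² ≡ rhs.
  x = 0: rhs = 7, matching y values: 8, 11 (2 points).
  x = 1: rhs = 14, matching y values: none (0 points).
  x = 2: rhs = 8, matching y values: none (0 points).
  x = 3: rhs = 14, matching y values: none (0 points).
  x = 4: rhs = 0, matching y values: 0 (1 points).
  x = 5: rhs = 10, matching y values: none (0 points).
  x = 6: rhs = 12, matching y values: none (0 points).
  x = 7: rhs = 12, matching y values: none (0 points).
  x = 8: rhs = 16, matching y values: 4, 15 (2 points).
  x = 9: rhs = 11, matching y values: 7, 12 (2 points).
  x = 10: rhs = 3, matching y values: none (0 points).
  x = 11: rhs = 17, matching y values: 6, 13 (2 points).
  x = 12: rhs = 2, matching y values: none (0 points).
  x = 13: rhs = 2, matching y values: none (0 points).
  x = 14: rhs = 4, matching y values: 2, 17 (2 points).
  x = 15: rhs = 14, matching y values: none (0 points).
  x = 16: rhs = 0, matching y values: 0 (1 points).
  x = 17: rhs = 6, matching y values: 5, 14 (2 points).
  x = 18: rhs = 0, matching y values: 0 (1 points).
Total affine count: 15.
Full point count |E(F_19)| = 15 + 1 = 16.
Hasse bound: |16 − (19+1)| = |-4| = 4 ≤ 2√19 ≈ 8.7178 ✓.


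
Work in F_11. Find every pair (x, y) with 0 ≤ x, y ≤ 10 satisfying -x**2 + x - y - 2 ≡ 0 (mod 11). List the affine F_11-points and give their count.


Affine F_11-points: {(0, 9), (1, 9), (2, 7), (3, 3), (4, 8), (5, 0), (6, 1), (7, 0), (8, 8), (9, 3), (10, 7)}; count = 11.

For each of the 121 pairs (x, y) ∈ F_11², evaluate f(x, y) mod 11. Record the zeros.
  x = 0: [0↦9, 1↦8, 2↦7, 3↦6, 4↦5, 5↦4, 6↦3, 7↦2, 8↦1, 9↦0, 10↦10]  zeros at y ∈ {9}
  x = 1: [0↦9, 1↦8, 2↦7, 3↦6, 4↦5, 5↦4, 6↦3, 7↦2, 8↦1, 9↦0, 10↦10]  zeros at y ∈ {9}
  x = 2: [0↦7, 1↦6, 2↦5, 3↦4, 4↦3, 5↦2, 6↦1, 7↦0, 8↦10, 9↦9, 10↦8]  zeros at y ∈ {7}
  x = 3: [0↦3, 1↦2, 2↦1, 3↦0, 4↦10, 5↦9, 6↦8, 7↦7, 8↦6, 9↦5, 10↦4]  zeros at y ∈ {3}
  x = 4: [0↦8, 1↦7, 2↦6, 3↦5, 4↦4, 5↦3, 6↦2, 7↦1, 8↦0, 9↦10, 10↦9]  zeros at y ∈ {8}
  x = 5: [0↦0, 1↦10, 2↦9, 3↦8, 4↦7, 5↦6, 6↦5, 7↦4, 8↦3, 9↦2, 10↦1]  zeros at y ∈ {0}
  x = 6: [0↦1, 1↦0, 2↦10, 3↦9, 4↦8, 5↦7, 6↦6, 7↦5, 8↦4, 9↦3, 10↦2]  zeros at y ∈ {1}
  x = 7: [0↦0, 1↦10, 2↦9, 3↦8, 4↦7, 5↦6, 6↦5, 7↦4, 8↦3, 9↦2, 10↦1]  zeros at y ∈ {0}
  x = 8: [0↦8, 1↦7, 2↦6, 3↦5, 4↦4, 5↦3, 6↦2, 7↦1, 8↦0, 9↦10, 10↦9]  zeros at y ∈ {8}
  x = 9: [0↦3, 1↦2, 2↦1, 3↦0, 4↦10, 5↦9, 6↦8, 7↦7, 8↦6, 9↦5, 10↦4]  zeros at y ∈ {3}
  x = 10: [0↦7, 1↦6, 2↦5, 3↦4, 4↦3, 5↦2, 6↦1, 7↦0, 8↦10, 9↦9, 10↦8]  zeros at y ∈ {7}
Collecting zeros: affine points = {(0, 9), (1, 9), (2, 7), (3, 3), (4, 8), (5, 0), (6, 1), (7, 0), (8, 8), (9, 3), (10, 7)}.
Total count |C(F_11)_aff| = 11.


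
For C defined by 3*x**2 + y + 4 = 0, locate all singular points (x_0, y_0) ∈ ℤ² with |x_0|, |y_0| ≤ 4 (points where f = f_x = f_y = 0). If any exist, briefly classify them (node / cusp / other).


No singular points in the scanned grid; C is smooth there.

Compute partial derivatives:
  f_x = 6*x.
  f_y = 1.
f_y = 1 is a nonzero constant, so f_y never vanishes: no point (x, y) can satisfy f = f_x = f_y = 0. In particular no (x, y) ∈ {−4, ..., 4}² is singular; the curve is smooth.


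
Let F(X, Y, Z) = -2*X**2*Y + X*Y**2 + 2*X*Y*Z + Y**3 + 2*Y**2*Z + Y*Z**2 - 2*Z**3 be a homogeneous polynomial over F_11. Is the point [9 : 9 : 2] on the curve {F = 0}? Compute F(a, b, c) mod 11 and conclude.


F(9,9,2) ≡ 8 (mod 11); P is NOT on the curve.

Evaluate F(9, 9, 2) term-by-term (mod 11).
  -2*X**2*Y ↦ -2·81·9·1 = -1458
  X*Y**2 ↦ 1·9·81·1 = 729
  2*X*Y*Z ↦ 2·9·9·2 = 324
  Y**3 ↦ 1·1·729·1 = 729
  2*Y**2*Z ↦ 2·1·81·2 = 324
  Y*Z**2 ↦ 1·1·9·4 = 36
  -2*Z**3 ↦ -2·1·1·8 = -16
Sum: F(9, 9, 2) = (-1458) + (729) + (324) + (729) + (324) + (36) + (-16) = 668.
Reducing mod 11: 668 ≡ 8 (mod 11).
Since F(a, b, c) ≡ 8 ≠ 0 (mod 11), P does NOT lie on the curve.


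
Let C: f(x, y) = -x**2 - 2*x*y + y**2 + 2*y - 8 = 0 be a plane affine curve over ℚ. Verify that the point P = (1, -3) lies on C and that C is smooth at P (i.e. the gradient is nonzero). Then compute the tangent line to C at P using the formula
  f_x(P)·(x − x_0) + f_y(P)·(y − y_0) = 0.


Tangent line at P: 4*x - 6*y - 22 = 0.

Step 1: f(1, -3) = 0, so P lies on C.
Step 2: partial derivatives
  f_x(x, y) = -2*x - 2*y, f_y(x, y) = -2*x + 2*y + 2.
  f_x(P) = 4, f_y(P) = -6 (gradient nonzero, so P is smooth).
Step 3: tangent line at P: 4·(x − 1) + -6·(y − -3) = 0.
Expanding: 4*x - 6*y - 22 = 0.


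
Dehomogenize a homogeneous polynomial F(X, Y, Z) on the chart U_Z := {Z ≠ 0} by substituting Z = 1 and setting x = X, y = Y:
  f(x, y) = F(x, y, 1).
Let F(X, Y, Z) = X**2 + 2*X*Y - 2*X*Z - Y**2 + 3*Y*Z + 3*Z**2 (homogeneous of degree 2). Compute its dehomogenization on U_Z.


f(x, y) = x**2 + 2*x*y - 2*x - y**2 + 3*y + 3

On U_Z we set Z = 1. Each monomial c·X^i·Y^j·Z^k in F becomes c·x^i·y^j·1^k = c·x^i·y^j.
Substituting Z = 1: F(X, Y, 1) = x**2 + 2*x*y - 2*x - y**2 + 3*y + 3.
Note: deg(f) ≤ deg(F) = 2; strict inequality happens when F is divisible by Z (lost terms).


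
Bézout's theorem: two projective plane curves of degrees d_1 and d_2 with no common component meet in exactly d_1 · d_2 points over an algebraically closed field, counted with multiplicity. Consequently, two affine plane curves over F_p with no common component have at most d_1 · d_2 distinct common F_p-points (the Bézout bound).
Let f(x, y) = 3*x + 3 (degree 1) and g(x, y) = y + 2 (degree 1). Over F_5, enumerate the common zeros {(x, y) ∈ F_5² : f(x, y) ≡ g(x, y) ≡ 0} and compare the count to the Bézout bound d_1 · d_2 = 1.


Common zeros: {(4, 3)}; count = 1; Bézout bound = 1.

deg(f) = 1, deg(g) = 1, so Bézout bound = 1.
Scan x ∈ F_5. For each x, list the y ∈ F_5 with f(x, y) ≡ 0 and those with g(x, y) ≡ 0 (mod 5); the common zeros in that column are the intersection.
  x = 0: f ≡ 0 at y ∈ ∅; g ≡ 0 at y ∈ {3}; common: ∅.
  x = 1: f ≡ 0 at y ∈ ∅; g ≡ 0 at y ∈ {3}; common: ∅.
  x = 2: f ≡ 0 at y ∈ ∅; g ≡ 0 at y ∈ {3}; common: ∅.
  x = 3: f ≡ 0 at y ∈ ∅; g ≡ 0 at y ∈ {3}; common: ∅.
  x = 4: f ≡ 0 at y ∈ {0, 1, 2, 3, 4}; g ≡ 0 at y ∈ {3}; common: {3}.
Collecting: common zeros = {(4, 3)}, so the count is 1.
Comparison with the Bézout bound: 1 ≤ 1 = deg(f)·deg(g), as expected for curves with no common component (the bound is attained).


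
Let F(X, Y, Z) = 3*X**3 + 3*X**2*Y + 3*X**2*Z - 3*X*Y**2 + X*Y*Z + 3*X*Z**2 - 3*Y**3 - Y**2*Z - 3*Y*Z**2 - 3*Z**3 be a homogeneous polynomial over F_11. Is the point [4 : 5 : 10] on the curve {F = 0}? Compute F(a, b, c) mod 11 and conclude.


F(4,5,10) ≡ 0 (mod 11); P is on the curve.

Evaluate F(4, 5, 10) term-by-term (mod 11).
  3*X**3 ↦ 3·64·1·1 = 192
  3*X**2*Y ↦ 3·16·5·1 = 240
  3*X**2*Z ↦ 3·16·1·10 = 480
  -3*X*Y**2 ↦ -3·4·25·1 = -300
  X*Y*Z ↦ 1·4·5·10 = 200
  3*X*Z**2 ↦ 3·4·1·100 = 1200
  -3*Y**3 ↦ -3·1·125·1 = -375
  -Y**2*Z ↦ -1·1·25·10 = -250
  -3*Y*Z**2 ↦ -3·1·5·100 = -1500
  -3*Z**3 ↦ -3·1·1·1000 = -3000
Sum: F(4, 5, 10) = (192) + (240) + (480) + (-300) + (200) + (1200) + (-375) + (-250) + (-1500) + (-3000) = -3113.
Reducing mod 11: -3113 ≡ 0 (mod 11).
Since F(a, b, c) ≡ 0 (mod 11), P lies on the curve.


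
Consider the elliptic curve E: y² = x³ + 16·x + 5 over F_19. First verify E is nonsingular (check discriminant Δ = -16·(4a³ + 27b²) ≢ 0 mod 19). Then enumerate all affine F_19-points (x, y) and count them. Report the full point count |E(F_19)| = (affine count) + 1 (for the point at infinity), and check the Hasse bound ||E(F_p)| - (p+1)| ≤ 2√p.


Affine points = {(0, 9), (0, 10), (2, 8), (2, 11), (3, 2), (3, 17), (4, 0), (5, 1), (5, 18), (7, 2), (7, 17), (9, 2), (9, 17), (10, 5), (10, 14), (11, 7), (11, 12), (12, 5), (12, 14), (13, 4), (13, 15), (14, 3), (14, 16), (16, 5), (16, 14), (18, 8), (18, 11)}; affine count = 27; |E(F_19)| = 28.

Discriminant check: Δ ∝ 4a³ + 27b² = 4·16³ + 27·5² = 4·4096 + 27·25 ≡ 16 (mod 19). Nonzero ⇒ E is nonsingular.
For each x ∈ F_19, compute rhs = x³ + 16·x + 5 mod 19, then count y ∈ F_19 with y² ≡ rhs.
  x = 0: rhs = 5, matching y values: 9, 10 (2 points).
  x = 1: rhs = 3, matching y values: none (0 points).
  x = 2: rhs = 7, matching y values: 8, 11 (2 points).
  x = 3: rhs = 4, matching y values: 2, 17 (2 points).
  x = 4: rhs = 0, matching y values: 0 (1 points).
  x = 5: rhs = 1, matching y values: 1, 18 (2 points).
  x = 6: rhs = 13, matching y values: none (0 points).
  x = 7: rhs = 4, matching y values: 2, 17 (2 points).
  x = 8: rhs = 18, matching y values: none (0 points).
  x = 9: rhs = 4, matching y values: 2, 17 (2 points).
  x = 10: rhs = 6, matching y values: 5, 14 (2 points).
  x = 11: rhs = 11, matching y values: 7, 12 (2 points).
  x = 12: rhs = 6, matching y values: 5, 14 (2 points).
  x = 13: rhs = 16, matching y values: 4, 15 (2 points).
  x = 14: rhs = 9, matching y values: 3, 16 (2 points).
  x = 15: rhs = 10, matching y values: none (0 points).
  x = 16: rhs = 6, matching y values: 5, 14 (2 points).
  x = 17: rhs = 3, matching y values: none (0 points).
  x = 18: rhs = 7, matching y values: 8, 11 (2 points).
Total affine count: 27.
Full point count |E(F_19)| = 27 + 1 = 28.
Hasse bound: |28 − (19+1)| = |8| = 8 ≤ 2√19 ≈ 8.7178 ✓.


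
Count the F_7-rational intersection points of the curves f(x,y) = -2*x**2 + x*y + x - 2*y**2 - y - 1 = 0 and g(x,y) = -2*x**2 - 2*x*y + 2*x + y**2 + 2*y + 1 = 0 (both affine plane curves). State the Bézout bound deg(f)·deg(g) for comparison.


Common zeros: {(3, 3), (4, 1)}; count = 2; Bézout bound = 4.

deg(f) = 2, deg(g) = 2, so Bézout bound = 4.
Scan x ∈ F_7. For each x, list the y ∈ F_7 with f(x, y) ≡ 0 and those with g(x, y) ≡ 0 (mod 7); the common zeros in that column are the intersection.
  x = 0: f ≡ 0 at y ∈ {5}; g ≡ 0 at y ∈ {6}; common: ∅.
  x = 1: f ≡ 0 at y ∈ ∅; g ≡ 0 at y ∈ ∅; common: ∅.
  x = 2: f ≡ 0 at y ∈ {0, 4}; g ≡ 0 at y ∈ {3, 6}; common: ∅.
  x = 3: f ≡ 0 at y ∈ {3, 5}; g ≡ 0 at y ∈ {1, 3}; common: {3}.
  x = 4: f ≡ 0 at y ∈ {1, 4}; g ≡ 0 at y ∈ {1, 5}; common: {1}.
  x = 5: f ≡ 0 at y ∈ ∅; g ≡ 0 at y ∈ ∅; common: ∅.
  x = 6: f ≡ 0 at y ∈ {3}; g ≡ 0 at y ∈ {5}; common: ∅.
Collecting: common zeros = {(3, 3), (4, 1)}, so the count is 2.
Comparison with the Bézout bound: 2 ≤ 4 = deg(f)·deg(g), as expected for curves with no common component (the affine F_7-count falls short of the bound because intersections may lie at infinity, over extension fields, or carry multiplicity).


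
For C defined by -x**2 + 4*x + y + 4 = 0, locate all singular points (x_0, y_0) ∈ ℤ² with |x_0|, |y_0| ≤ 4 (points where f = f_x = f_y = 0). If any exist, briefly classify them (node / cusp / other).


No singular points in the scanned grid; C is smooth there.

Compute partial derivatives:
  f_x = 4 - 2*x.
  f_y = 1.
f_y = 1 is a nonzero constant, so f_y never vanishes: no point (x, y) can satisfy f = f_x = f_y = 0. In particular no (x, y) ∈ {−4, ..., 4}² is singular; the curve is smooth.


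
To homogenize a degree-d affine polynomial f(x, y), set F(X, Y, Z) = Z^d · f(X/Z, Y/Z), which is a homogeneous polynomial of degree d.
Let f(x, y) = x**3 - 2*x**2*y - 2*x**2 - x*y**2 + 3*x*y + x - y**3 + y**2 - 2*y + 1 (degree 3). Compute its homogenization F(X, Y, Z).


F(X, Y, Z) = X**3 - 2*X**2*Y - 2*X**2*Z - X*Y**2 + 3*X*Y*Z + X*Z**2 - Y**3 + Y**2*Z - 2*Y*Z**2 + Z**3

deg(f) = 3.
Substitute x = X/Z, y = Y/Z into f, then multiply by Z^3.
  monomial 1·x^3·y^0 ↦ 1·X^3·Y^0·Z^0.
  monomial -2·x^2·y^1 ↦ -2·X^2·Y^1·Z^0.
  monomial -2·x^2·y^0 ↦ -2·X^2·Y^0·Z^1.
  monomial -1·x^1·y^2 ↦ -1·X^1·Y^2·Z^0.
  monomial 3·x^1·y^1 ↦ 3·X^1·Y^1·Z^1.
  monomial 1·x^1·y^0 ↦ 1·X^1·Y^0·Z^2.
  monomial -1·x^0·y^3 ↦ -1·X^0·Y^3·Z^0.
  monomial 1·x^0·y^2 ↦ 1·X^0·Y^2·Z^1.
  monomial -2·x^0·y^1 ↦ -2·X^0·Y^1·Z^2.
  monomial 1·x^0·y^0 ↦ 1·X^0·Y^0·Z^3.
Collecting: F(X, Y, Z) = X**3 - 2*X**2*Y - 2*X**2*Z - X*Y**2 + 3*X*Y*Z + X*Z**2 - Y**3 + Y**2*Z - 2*Y*Z**2 + Z**3.


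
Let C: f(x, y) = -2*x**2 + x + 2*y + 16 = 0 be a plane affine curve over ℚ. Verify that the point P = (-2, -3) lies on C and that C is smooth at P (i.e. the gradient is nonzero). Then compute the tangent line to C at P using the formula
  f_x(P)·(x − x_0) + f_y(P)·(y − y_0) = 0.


Tangent line at P: 9*x + 2*y + 24 = 0.

Step 1: f(-2, -3) = 0, so P lies on C.
Step 2: partial derivatives
  f_x(x, y) = 1 - 4*x, f_y(x, y) = 2.
  f_x(P) = 9, f_y(P) = 2 (gradient nonzero, so P is smooth).
Step 3: tangent line at P: 9·(x − -2) + 2·(y − -3) = 0.
Expanding: 9*x + 2*y + 24 = 0.


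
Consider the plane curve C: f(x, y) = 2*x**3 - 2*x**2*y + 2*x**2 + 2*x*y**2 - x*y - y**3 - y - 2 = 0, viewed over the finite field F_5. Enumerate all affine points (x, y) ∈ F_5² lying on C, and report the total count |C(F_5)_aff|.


Affine F_5-points: {(0, 4), (3, 0)}; count = 2.

For each of the 25 pairs (x, y) ∈ F_5², evaluate f(x, y) mod 5. Record the zeros.
  x = 0: [0↦3, 1↦1, 2↦3, 3↦3, 4↦0]  zeros at y ∈ {4}
  x = 1: [0↦2, 1↦4, 2↦4, 3↦1, 4↦4]  zeros at y ∈ ∅
  x = 2: [0↦2, 1↦4, 2↦3, 3↦3, 4↦3]  zeros at y ∈ ∅
  x = 3: [0↦0, 1↦3, 2↦2, 3↦1, 4↦4]  zeros at y ∈ {0}
  x = 4: [0↦3, 1↦3, 2↦3, 3↦2, 4↦4]  zeros at y ∈ ∅
Collecting zeros: affine points = {(0, 4), (3, 0)}.
Total count |C(F_5)_aff| = 2.
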